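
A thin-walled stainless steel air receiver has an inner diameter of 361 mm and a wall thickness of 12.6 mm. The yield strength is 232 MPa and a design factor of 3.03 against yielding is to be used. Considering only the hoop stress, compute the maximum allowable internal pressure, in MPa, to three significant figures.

p_allow = 5.34 MPa

σ_allow = 232/3.03 = 76.57 MPa.
σ_h = pD/(2t) → p_allow = 2σ_allow t/D = 2×76.57×12.6/361 = 5.345 MPa.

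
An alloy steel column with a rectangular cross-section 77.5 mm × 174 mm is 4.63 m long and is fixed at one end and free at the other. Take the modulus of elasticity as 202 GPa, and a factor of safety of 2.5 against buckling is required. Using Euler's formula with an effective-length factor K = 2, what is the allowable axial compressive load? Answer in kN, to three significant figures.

Buckling occurs about the weak axis: I_min = h·b³/12 = 174×77.5³/12 = 6.750×10^6 mm⁴ (b = 77.5 mm is the smaller dimension).
Effective length L_e = KL = 2×4.63 m = 9260 mm.
Euler critical load P_cr = π²EI/L_e² = π²×202000×6.750×10^6/9260² = 156900 N.
P_allow = P_cr/n = 156900/2.5 = 62770 N.

P_allow = 62.8 kN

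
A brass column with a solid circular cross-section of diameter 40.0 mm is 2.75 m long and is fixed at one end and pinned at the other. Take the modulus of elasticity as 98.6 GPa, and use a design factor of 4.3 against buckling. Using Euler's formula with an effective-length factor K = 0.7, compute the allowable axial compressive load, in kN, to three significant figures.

P_allow = 7.67 kN

I = πd⁴/64 = π×40.0⁴/64 = 125700 mm⁴.
Effective length L_e = KL = 0.7×2.75 m = 1925 mm.
Euler critical load P_cr = π²EI/L_e² = π²×98600×125700/1925² = 33000 N.
P_allow = P_cr/n = 33000/4.3 = 7675 N.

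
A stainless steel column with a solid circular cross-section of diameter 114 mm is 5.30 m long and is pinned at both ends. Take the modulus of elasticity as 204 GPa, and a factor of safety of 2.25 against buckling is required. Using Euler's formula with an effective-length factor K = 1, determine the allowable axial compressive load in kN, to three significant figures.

I = πd⁴/64 = π×114⁴/64 = 8.291×10^6 mm⁴.
Effective length L_e = KL = 1×5.30 m = 5300 mm.
Euler critical load P_cr = π²EI/L_e² = π²×204000×8.291×10^6/5300² = 594200 N.
P_allow = P_cr/n = 594200/2.25 = 264100 N.

P_allow = 264 kN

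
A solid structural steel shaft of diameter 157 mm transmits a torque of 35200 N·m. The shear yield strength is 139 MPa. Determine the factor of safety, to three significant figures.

τ = 16T/(πd³) = 16×3.5200×10^7/(π×157³) = 46.32 MPa.
n = τ_limit/τ = 139/46.32 = 3.001.

n = 3.00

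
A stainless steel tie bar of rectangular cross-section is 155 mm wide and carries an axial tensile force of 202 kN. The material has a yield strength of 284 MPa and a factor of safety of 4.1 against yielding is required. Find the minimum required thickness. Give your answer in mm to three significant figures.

t = 18.8 mm

σ_allow = 284/4.1 = 69.27 MPa.
Required area A = F/σ_allow = 202000/69.27 = 2916 mm².
t = A/w = 2916/155 = 18.81 mm.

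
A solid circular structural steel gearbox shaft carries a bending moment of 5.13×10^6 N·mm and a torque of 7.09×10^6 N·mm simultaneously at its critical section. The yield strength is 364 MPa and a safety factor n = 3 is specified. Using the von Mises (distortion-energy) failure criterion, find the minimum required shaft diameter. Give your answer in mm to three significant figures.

d = 87.6 mm

σ_allow = σ_y/n = 364/3 = 121.3 MPa.
For a solid shaft σ_b = 32M/(πd³) and τ = 16T/(πd³), so the von Mises stress is σ' = (16/πd³)·√(4M²+3T²).
√(4M²+3T²) = √(4×(5.130×10^6)² + 3×(7.090×10^6)²) = 1.600×10^7 N·mm.
d³ = 16×1.600×10^7/(π×121.3) = 671700 mm³.
d = 87.58 mm.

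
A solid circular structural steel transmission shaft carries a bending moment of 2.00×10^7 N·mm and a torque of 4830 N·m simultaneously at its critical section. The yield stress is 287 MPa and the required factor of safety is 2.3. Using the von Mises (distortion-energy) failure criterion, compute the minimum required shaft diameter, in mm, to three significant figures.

d = 119 mm

σ_allow = σ_y/n = 287/2.3 = 124.8 MPa.
For a solid shaft σ_b = 32M/(πd³) and τ = 16T/(πd³), so the von Mises stress is σ' = (16/πd³)·√(4M²+3T²).
√(4M²+3T²) = √(4×(2.000×10^7)² + 3×(4.830×10^6)²) = 4.087×10^7 N·mm.
d³ = 16×4.087×10^7/(π×124.8) = 1.668×10^6 mm³.
d = 118.6 mm.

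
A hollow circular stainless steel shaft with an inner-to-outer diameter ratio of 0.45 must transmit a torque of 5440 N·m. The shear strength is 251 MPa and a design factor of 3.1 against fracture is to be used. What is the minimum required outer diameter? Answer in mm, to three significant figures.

d_o = 70.9 mm

τ_allow = 251/3.1 = 80.97 MPa.
For a hollow shaft τ = 16T/[πd_o³(1−k⁴)] with k = 0.45, so 1−k⁴ = 0.9590.
d_o³ = 16T/[π τ_allow (1−k⁴)] = 16×5440000/(π×80.97×0.9590) = 356800 mm³.
d_o = 70.93 mm.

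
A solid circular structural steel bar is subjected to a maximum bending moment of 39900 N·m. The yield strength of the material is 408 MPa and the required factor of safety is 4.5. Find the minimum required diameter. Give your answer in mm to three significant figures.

σ_allow = 408/4.5 = 90.67 MPa.
For a solid circular section σ = 32M/(πd³), so d³ = 32M/(π σ_allow) = 32×3.9900×10^7/(π×90.67) = 4.483×10^6 mm³.
d = 164.9 mm.

d = 165 mm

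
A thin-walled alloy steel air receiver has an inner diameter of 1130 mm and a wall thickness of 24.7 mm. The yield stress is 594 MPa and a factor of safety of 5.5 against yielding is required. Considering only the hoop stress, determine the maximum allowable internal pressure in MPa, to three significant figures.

p_allow = 4.72 MPa

σ_allow = 594/5.5 = 108.0 MPa.
σ_h = pD/(2t) → p_allow = 2σ_allow t/D = 2×108.0×24.7/1130 = 4.721 MPa.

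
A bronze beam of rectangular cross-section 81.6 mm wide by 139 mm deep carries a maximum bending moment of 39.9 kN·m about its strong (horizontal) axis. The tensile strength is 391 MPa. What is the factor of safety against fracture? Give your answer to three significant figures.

n = 2.57

Section modulus S = bh²/6 = 81.6×139²/6 = 262800 mm³.
σ = M/S = 3.9900×10^7/262800 = 151.8 MPa.
n = 391/151.8 = 2.575.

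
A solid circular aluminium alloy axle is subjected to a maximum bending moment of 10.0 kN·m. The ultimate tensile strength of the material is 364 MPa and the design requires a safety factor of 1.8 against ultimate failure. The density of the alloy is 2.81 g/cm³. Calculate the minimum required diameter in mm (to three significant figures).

d = 79.6 mm

σ_allow = 364/1.8 = 202.2 MPa.
For a solid circular section σ = 32M/(πd³), so d³ = 32M/(π σ_allow) = 32×1.0000×10^7/(π×202.2) = 503700 mm³.
d = 79.57 mm.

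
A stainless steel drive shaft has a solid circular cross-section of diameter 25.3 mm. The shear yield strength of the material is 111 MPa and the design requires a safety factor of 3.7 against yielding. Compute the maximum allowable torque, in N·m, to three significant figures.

T_allow = 95.4 N·m

τ_allow = 111/3.7 = 30.00 MPa.
For a solid shaft T_allow = τ_allow·πd³/16; πd³/16 = π×25.3³/16 = 3180 mm³.
T_allow = 30.00×3180 = 95390 N·mm = 95.39 N·m.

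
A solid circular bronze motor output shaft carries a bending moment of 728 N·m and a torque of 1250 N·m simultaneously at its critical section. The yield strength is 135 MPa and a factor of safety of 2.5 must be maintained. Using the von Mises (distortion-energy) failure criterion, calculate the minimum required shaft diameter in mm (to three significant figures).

σ_allow = σ_y/n = 135/2.5 = 54.00 MPa.
For a solid shaft σ_b = 32M/(πd³) and τ = 16T/(πd³), so the von Mises stress is σ' = (16/πd³)·√(4M²+3T²).
√(4M²+3T²) = √(4×(728000)² + 3×(1.250×10^6)²) = 2.609×10^6 N·mm.
d³ = 16×2.609×10^6/(π×54.00) = 246100 mm³.
d = 62.66 mm.

d = 62.7 mm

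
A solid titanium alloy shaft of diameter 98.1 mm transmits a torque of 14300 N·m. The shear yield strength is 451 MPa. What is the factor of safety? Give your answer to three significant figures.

n = 5.85

τ = 16T/(πd³) = 16×1.4300×10^7/(π×98.1³) = 77.14 MPa.
n = τ_limit/τ = 451/77.14 = 5.846.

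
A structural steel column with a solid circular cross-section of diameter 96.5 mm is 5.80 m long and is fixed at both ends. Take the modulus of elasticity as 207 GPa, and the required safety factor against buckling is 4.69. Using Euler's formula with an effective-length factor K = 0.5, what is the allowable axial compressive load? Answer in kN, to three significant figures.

P_allow = 220 kN

I = πd⁴/64 = π×96.5⁴/64 = 4.257×10^6 mm⁴.
Effective length L_e = KL = 0.5×5.80 m = 2900 mm.
Euler critical load P_cr = π²EI/L_e² = π²×207000×4.257×10^6/2900² = 1.034×10^6 N.
P_allow = P_cr/n = 1.034×10^6/4.69 = 220500 N.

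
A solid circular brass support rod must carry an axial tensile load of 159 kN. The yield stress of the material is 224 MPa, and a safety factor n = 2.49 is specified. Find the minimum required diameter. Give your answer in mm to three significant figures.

Allowable stress σ_allow = 224/2.49 = 89.96 MPa.
Required area A = F/σ_allow = 159000/89.96 = 1767 mm².
A = πd²/4 → d = √(4A/π) = 47.44 mm.

d = 47.4 mm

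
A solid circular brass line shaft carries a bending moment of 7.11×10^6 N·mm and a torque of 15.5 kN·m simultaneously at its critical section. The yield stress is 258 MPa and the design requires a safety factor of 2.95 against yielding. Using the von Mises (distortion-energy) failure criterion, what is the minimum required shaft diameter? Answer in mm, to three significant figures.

d = 121 mm

σ_allow = σ_y/n = 258/2.95 = 87.46 MPa.
For a solid shaft σ_b = 32M/(πd³) and τ = 16T/(πd³), so the von Mises stress is σ' = (16/πd³)·√(4M²+3T²).
√(4M²+3T²) = √(4×(7.110×10^6)² + 3×(1.550×10^7)²) = 3.038×10^7 N·mm.
d³ = 16×3.038×10^7/(π×87.46) = 1.769×10^6 mm³.
d = 120.9 mm.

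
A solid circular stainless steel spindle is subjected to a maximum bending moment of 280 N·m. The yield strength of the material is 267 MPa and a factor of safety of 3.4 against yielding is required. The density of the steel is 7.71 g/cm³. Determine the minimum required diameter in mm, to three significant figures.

σ_allow = 267/3.4 = 78.53 MPa.
For a solid circular section σ = 32M/(πd³), so d³ = 32M/(π σ_allow) = 32×280000/(π×78.53) = 36320 mm³.
d = 33.12 mm.

d = 33.1 mm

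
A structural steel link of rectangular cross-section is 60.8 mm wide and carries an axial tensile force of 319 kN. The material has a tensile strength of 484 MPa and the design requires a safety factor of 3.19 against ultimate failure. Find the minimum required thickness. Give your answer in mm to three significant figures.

σ_allow = 484/3.19 = 151.7 MPa.
Required area A = F/σ_allow = 319000/151.7 = 2102 mm².
t = A/w = 2102/60.8 = 34.58 mm.

t = 34.6 mm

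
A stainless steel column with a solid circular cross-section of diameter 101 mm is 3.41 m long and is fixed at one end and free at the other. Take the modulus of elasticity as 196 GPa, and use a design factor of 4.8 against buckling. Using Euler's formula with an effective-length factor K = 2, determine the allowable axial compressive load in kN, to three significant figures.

P_allow = 44.3 kN

I = πd⁴/64 = π×101⁴/64 = 5.108×10^6 mm⁴.
Effective length L_e = KL = 2×3.41 m = 6820 mm.
Euler critical load P_cr = π²EI/L_e² = π²×196000×5.108×10^6/6820² = 212400 N.
P_allow = P_cr/n = 212400/4.8 = 44260 N.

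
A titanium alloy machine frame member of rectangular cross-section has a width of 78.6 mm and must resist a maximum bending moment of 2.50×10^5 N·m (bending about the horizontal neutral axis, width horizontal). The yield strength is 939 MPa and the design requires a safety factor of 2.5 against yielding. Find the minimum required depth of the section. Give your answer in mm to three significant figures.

h = 225 mm

σ_allow = 939/2.5 = 375.6 MPa.
For a rectangular section σ = 6M/(bh²), so h² = 6M/(b σ_allow) = 6×2.5000×10^8/(78.6×375.6) = 50810 mm².
h = 225.4 mm.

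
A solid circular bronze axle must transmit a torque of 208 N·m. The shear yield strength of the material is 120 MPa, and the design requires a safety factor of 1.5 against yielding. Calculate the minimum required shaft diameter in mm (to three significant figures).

d = 23.7 mm

Allowable shear stress τ_allow = 120/1.5 = 80.00 MPa.
For a solid shaft τ = 16T/(πd³), so d³ = 16T/(π τ_allow) = 16×208000/(π×80.00) = 13240 mm³.
d = (13240)^(1/3) = 23.66 mm.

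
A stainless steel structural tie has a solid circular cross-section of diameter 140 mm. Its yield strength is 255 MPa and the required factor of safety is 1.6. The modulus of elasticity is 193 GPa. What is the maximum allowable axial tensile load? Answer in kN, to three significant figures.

F_allow = 2450 kN

σ_allow = 255/1.6 = 159.4 MPa.
A = πd²/4 = π×140²/4 = 15390 mm².
F_allow = σ_allow × A = 159.4×15390 = 2.453×10^6 N.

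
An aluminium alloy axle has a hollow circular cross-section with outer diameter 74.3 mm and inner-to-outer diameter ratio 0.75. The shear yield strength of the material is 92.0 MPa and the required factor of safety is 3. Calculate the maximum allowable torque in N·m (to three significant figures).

τ_allow = 92.0/3 = 30.67 MPa.
For a hollow shaft T_allow = τ_allow·πd_o³(1−k⁴)/16 with 1−k⁴ = 0.6836, so πd_o³(1−k⁴)/16 = 55050 mm³.
T_allow = 30.67×55050 = 1.688×10^6 N·mm = 1688 N·m.

T_allow = 1690 N·m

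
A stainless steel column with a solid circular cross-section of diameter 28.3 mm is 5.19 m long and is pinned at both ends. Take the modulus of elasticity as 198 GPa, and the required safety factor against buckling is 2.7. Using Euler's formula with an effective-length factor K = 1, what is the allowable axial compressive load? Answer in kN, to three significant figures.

I = πd⁴/64 = π×28.3⁴/64 = 31490 mm⁴.
Effective length L_e = KL = 1×5.19 m = 5190 mm.
Euler critical load P_cr = π²EI/L_e² = π²×198000×31490/5190² = 2284 N.
P_allow = P_cr/n = 2284/2.7 = 846.0 N.

P_allow = 0.846 kN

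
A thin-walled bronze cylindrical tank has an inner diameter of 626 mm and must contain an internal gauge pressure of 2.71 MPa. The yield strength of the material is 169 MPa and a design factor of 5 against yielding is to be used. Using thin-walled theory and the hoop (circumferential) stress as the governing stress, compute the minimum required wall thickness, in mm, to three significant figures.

t = 25.1 mm

σ_allow = 169/5 = 33.80 MPa.
Hoop stress σ_h = pD/(2t), so t = pD/(2σ_allow) = 2.71×626/(2×33.80) = 25.10 mm.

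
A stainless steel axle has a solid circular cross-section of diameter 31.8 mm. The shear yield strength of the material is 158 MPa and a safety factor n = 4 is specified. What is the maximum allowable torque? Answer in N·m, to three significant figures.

τ_allow = 158/4 = 39.50 MPa.
For a solid shaft T_allow = τ_allow·πd³/16; πd³/16 = π×31.8³/16 = 6314 mm³.
T_allow = 39.50×6314 = 249400 N·mm = 249.4 N·m.

T_allow = 249 N·m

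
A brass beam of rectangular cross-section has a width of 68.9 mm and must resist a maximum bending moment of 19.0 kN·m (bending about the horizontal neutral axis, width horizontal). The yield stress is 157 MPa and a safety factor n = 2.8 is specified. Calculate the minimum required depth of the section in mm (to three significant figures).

h = 172 mm

σ_allow = 157/2.8 = 56.07 MPa.
For a rectangular section σ = 6M/(bh²), so h² = 6M/(b σ_allow) = 6×1.9000×10^7/(68.9×56.07) = 29510 mm².
h = 171.8 mm.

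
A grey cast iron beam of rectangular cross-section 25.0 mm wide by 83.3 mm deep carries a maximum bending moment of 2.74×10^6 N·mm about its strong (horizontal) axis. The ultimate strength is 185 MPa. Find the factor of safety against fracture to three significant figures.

n = 1.95

Section modulus S = bh²/6 = 25.0×83.3²/6 = 28910 mm³.
σ = M/S = 2740000/28910 = 94.77 MPa.
n = 185/94.77 = 1.952.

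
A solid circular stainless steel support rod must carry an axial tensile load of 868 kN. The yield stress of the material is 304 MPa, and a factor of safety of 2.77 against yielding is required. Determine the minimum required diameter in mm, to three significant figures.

Allowable stress σ_allow = 304/2.77 = 109.7 MPa.
Required area A = F/σ_allow = 868000/109.7 = 7909 mm².
A = πd²/4 → d = √(4A/π) = 100.4 mm.

d = 100 mm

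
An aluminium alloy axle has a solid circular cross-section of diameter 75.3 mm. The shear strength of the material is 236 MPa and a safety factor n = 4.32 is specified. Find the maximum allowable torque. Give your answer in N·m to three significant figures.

τ_allow = 236/4.32 = 54.63 MPa.
For a solid shaft T_allow = τ_allow·πd³/16; πd³/16 = π×75.3³/16 = 83830 mm³.
T_allow = 54.63×83830 = 4.580×10^6 N·mm = 4580 N·m.

T_allow = 4580 N·m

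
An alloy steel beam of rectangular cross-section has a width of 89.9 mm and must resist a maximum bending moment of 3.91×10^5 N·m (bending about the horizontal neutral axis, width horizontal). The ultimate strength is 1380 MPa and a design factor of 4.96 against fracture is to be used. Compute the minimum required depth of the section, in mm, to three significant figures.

σ_allow = 1380/4.96 = 278.2 MPa.
For a rectangular section σ = 6M/(bh²), so h² = 6M/(b σ_allow) = 6×3.9100×10^8/(89.9×278.2) = 93790 mm².
h = 306.3 mm.

h = 306 mm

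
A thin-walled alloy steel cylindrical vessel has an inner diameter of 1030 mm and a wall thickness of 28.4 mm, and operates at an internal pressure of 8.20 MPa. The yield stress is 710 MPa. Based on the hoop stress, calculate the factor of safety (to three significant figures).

n = 4.77

σ_h = pD/(2t) = 8.20×1030/(2×28.4) = 148.7 MPa.
n = 710/148.7 = 4.775.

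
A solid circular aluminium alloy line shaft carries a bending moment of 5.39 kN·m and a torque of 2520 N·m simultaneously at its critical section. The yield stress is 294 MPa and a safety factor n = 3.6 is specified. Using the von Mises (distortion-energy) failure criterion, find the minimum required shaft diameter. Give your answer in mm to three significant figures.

σ_allow = σ_y/n = 294/3.6 = 81.67 MPa.
For a solid shaft σ_b = 32M/(πd³) and τ = 16T/(πd³), so the von Mises stress is σ' = (16/πd³)·√(4M²+3T²).
√(4M²+3T²) = √(4×(5.390×10^6)² + 3×(2.520×10^6)²) = 1.163×10^7 N·mm.
d³ = 16×1.163×10^7/(π×81.67) = 725300 mm³.
d = 89.85 mm.

d = 89.8 mm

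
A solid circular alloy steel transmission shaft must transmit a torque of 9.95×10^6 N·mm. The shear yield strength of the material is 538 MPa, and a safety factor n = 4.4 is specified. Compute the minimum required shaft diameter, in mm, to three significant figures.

d = 74.6 mm

Allowable shear stress τ_allow = 538/4.4 = 122.3 MPa.
For a solid shaft τ = 16T/(πd³), so d³ = 16T/(π τ_allow) = 16×9950000/(π×122.3) = 414400 mm³.
d = (414400)^(1/3) = 74.56 mm.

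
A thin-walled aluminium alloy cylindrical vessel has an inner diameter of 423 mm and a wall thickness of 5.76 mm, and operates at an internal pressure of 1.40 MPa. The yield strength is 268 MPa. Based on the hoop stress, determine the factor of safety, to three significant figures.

σ_h = pD/(2t) = 1.40×423/(2×5.76) = 51.41 MPa.
n = 268/51.41 = 5.213.

n = 5.21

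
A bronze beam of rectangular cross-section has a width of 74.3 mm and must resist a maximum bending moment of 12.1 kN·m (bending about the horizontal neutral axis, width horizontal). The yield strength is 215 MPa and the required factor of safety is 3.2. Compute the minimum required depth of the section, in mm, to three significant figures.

h = 121 mm

σ_allow = 215/3.2 = 67.19 MPa.
For a rectangular section σ = 6M/(bh²), so h² = 6M/(b σ_allow) = 6×1.2100×10^7/(74.3×67.19) = 14540 mm².
h = 120.6 mm.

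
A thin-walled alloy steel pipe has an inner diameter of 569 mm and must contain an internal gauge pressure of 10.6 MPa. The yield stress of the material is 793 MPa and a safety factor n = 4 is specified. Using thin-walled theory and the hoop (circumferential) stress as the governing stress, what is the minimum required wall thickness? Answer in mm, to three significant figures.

t = 15.2 mm

σ_allow = 793/4 = 198.2 MPa.
Hoop stress σ_h = pD/(2t), so t = pD/(2σ_allow) = 10.6×569/(2×198.2) = 15.21 mm.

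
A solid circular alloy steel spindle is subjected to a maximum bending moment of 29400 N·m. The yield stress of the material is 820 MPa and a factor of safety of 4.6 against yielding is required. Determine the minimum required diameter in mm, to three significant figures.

σ_allow = 820/4.6 = 178.3 MPa.
For a solid circular section σ = 32M/(πd³), so d³ = 32M/(π σ_allow) = 32×2.9400×10^7/(π×178.3) = 1.680×10^6 mm³.
d = 118.9 mm.

d = 119 mm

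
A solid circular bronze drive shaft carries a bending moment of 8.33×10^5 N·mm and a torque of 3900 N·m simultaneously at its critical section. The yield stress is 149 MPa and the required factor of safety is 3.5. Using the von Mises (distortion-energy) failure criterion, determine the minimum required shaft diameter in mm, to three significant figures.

d = 94.1 mm

σ_allow = σ_y/n = 149/3.5 = 42.57 MPa.
For a solid shaft σ_b = 32M/(πd³) and τ = 16T/(πd³), so the von Mises stress is σ' = (16/πd³)·√(4M²+3T²).
√(4M²+3T²) = √(4×(833000)² + 3×(3.900×10^6)²) = 6.957×10^6 N·mm.
d³ = 16×6.957×10^6/(π×42.57) = 832300 mm³.
d = 94.07 mm.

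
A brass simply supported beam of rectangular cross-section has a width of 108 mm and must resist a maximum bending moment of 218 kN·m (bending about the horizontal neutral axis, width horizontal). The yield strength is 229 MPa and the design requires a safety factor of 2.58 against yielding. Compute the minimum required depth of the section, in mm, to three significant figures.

σ_allow = 229/2.58 = 88.76 MPa.
For a rectangular section σ = 6M/(bh²), so h² = 6M/(b σ_allow) = 6×2.1800×10^8/(108×88.76) = 136400 mm².
h = 369.4 mm.

h = 369 mm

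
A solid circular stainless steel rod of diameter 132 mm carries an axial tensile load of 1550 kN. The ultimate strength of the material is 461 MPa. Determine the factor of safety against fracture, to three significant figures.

n = 4.07

A = πd²/4 = 13680 mm².
σ = F/A = 1550000/13680 = 113.3 MPa.
n = 461/113.3 = 4.070.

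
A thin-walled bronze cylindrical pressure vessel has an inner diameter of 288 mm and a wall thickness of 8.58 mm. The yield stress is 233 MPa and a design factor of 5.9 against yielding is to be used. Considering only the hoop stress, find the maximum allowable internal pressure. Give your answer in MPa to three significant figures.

p_allow = 2.35 MPa

σ_allow = 233/5.9 = 39.49 MPa.
σ_h = pD/(2t) → p_allow = 2σ_allow t/D = 2×39.49×8.58/288 = 2.353 MPa.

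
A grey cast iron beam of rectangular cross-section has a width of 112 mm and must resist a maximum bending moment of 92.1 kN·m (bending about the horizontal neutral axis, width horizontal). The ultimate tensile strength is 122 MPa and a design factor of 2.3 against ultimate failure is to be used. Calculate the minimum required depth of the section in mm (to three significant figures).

h = 305 mm

σ_allow = 122/2.3 = 53.04 MPa.
For a rectangular section σ = 6M/(bh²), so h² = 6M/(b σ_allow) = 6×9.2100×10^7/(112×53.04) = 93020 mm².
h = 305.0 mm.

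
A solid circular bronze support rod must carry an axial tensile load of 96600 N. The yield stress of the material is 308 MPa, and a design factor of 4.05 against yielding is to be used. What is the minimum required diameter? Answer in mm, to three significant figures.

d = 40.2 mm

Allowable stress σ_allow = 308/4.05 = 76.05 MPa.
Required area A = F/σ_allow = 96600/76.05 = 1270 mm².
A = πd²/4 → d = √(4A/π) = 40.22 mm.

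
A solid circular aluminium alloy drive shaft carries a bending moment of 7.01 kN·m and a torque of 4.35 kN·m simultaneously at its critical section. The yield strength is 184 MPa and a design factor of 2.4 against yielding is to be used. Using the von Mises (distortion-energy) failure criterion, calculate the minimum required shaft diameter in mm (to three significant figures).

σ_allow = σ_y/n = 184/2.4 = 76.67 MPa.
For a solid shaft σ_b = 32M/(πd³) and τ = 16T/(πd³), so the von Mises stress is σ' = (16/πd³)·√(4M²+3T²).
√(4M²+3T²) = √(4×(7.010×10^6)² + 3×(4.350×10^6)²) = 1.592×10^7 N·mm.
d³ = 16×1.592×10^7/(π×76.67) = 1.057×10^6 mm³.
d = 101.9 mm.

d = 102 mm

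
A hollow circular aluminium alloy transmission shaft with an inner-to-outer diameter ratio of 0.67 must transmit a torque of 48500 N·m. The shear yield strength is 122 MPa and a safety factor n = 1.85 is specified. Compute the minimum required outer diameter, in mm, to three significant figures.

τ_allow = 122/1.85 = 65.95 MPa.
For a hollow shaft τ = 16T/[πd_o³(1−k⁴)] with k = 0.67, so 1−k⁴ = 0.7985.
d_o³ = 16T/[π τ_allow (1−k⁴)] = 16×4.8500×10^7/(π×65.95×0.7985) = 4.691×10^6 mm³.
d_o = 167.4 mm.

d_o = 167 mm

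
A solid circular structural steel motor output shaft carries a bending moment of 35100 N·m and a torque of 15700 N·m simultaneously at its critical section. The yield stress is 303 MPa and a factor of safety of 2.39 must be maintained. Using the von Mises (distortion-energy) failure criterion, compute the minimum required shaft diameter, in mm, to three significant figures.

σ_allow = σ_y/n = 303/2.39 = 126.8 MPa.
For a solid shaft σ_b = 32M/(πd³) and τ = 16T/(πd³), so the von Mises stress is σ' = (16/πd³)·√(4M²+3T²).
√(4M²+3T²) = √(4×(3.510×10^7)² + 3×(1.570×10^7)²) = 7.528×10^7 N·mm.
d³ = 16×7.528×10^7/(π×126.8) = 3.024×10^6 mm³.
d = 144.6 mm.

d = 145 mm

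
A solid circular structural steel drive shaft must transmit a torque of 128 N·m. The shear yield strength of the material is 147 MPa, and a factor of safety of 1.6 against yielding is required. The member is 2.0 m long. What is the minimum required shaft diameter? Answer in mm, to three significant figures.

d = 19.2 mm

Allowable shear stress τ_allow = 147/1.6 = 91.88 MPa.
For a solid shaft τ = 16T/(πd³), so d³ = 16T/(π τ_allow) = 16×128000/(π×91.88) = 7095 mm³.
d = (7095)^(1/3) = 19.22 mm.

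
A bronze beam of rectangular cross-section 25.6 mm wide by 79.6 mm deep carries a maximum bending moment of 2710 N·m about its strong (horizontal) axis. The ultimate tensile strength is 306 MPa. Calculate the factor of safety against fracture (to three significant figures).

Section modulus S = bh²/6 = 25.6×79.6²/6 = 27030 mm³.
σ = M/S = 2710000/27030 = 100.2 MPa.
n = 306/100.2 = 3.053.

n = 3.05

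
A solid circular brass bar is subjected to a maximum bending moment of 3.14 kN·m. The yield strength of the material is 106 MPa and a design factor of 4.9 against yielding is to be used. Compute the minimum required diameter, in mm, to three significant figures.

σ_allow = 106/4.9 = 21.63 MPa.
For a solid circular section σ = 32M/(πd³), so d³ = 32M/(π σ_allow) = 32×3140000/(π×21.63) = 1.478×10^6 mm³.
d = 113.9 mm.

d = 114 mm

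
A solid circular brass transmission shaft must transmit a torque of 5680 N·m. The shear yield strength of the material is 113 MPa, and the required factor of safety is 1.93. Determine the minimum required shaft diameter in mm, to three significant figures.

Allowable shear stress τ_allow = 113/1.93 = 58.55 MPa.
For a solid shaft τ = 16T/(πd³), so d³ = 16T/(π τ_allow) = 16×5680000/(π×58.55) = 494100 mm³.
d = (494100)^(1/3) = 79.06 mm.

d = 79.1 mm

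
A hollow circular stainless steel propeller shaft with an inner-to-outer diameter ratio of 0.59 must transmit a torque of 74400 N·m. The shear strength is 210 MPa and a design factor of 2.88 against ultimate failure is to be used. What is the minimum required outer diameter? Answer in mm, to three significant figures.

τ_allow = 210/2.88 = 72.92 MPa.
For a hollow shaft τ = 16T/[πd_o³(1−k⁴)] with k = 0.59, so 1−k⁴ = 0.8788.
d_o³ = 16T/[π τ_allow (1−k⁴)] = 16×7.4400×10^7/(π×72.92×0.8788) = 5.913×10^6 mm³.
d_o = 180.8 mm.

d_o = 181 mm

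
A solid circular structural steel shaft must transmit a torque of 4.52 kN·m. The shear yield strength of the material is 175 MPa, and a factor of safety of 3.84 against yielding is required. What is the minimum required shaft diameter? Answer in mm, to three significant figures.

Allowable shear stress τ_allow = 175/3.84 = 45.57 MPa.
For a solid shaft τ = 16T/(πd³), so d³ = 16T/(π τ_allow) = 16×4520000/(π×45.57) = 505100 mm³.
d = (505100)^(1/3) = 79.64 mm.

d = 79.6 mm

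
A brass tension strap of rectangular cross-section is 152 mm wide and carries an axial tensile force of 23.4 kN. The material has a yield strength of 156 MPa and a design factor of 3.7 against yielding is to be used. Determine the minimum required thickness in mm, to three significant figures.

σ_allow = 156/3.7 = 42.16 MPa.
Required area A = F/σ_allow = 23400/42.16 = 555.0 mm².
t = A/w = 555.0/152 = 3.651 mm.

t = 3.65 mm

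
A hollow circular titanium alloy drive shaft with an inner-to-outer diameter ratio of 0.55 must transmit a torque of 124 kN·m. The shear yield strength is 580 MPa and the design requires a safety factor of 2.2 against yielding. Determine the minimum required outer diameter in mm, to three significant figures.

τ_allow = 580/2.2 = 263.6 MPa.
For a hollow shaft τ = 16T/[πd_o³(1−k⁴)] with k = 0.55, so 1−k⁴ = 0.9085.
d_o³ = 16T/[π τ_allow (1−k⁴)] = 16×1.2400×10^8/(π×263.6×0.9085) = 2.637×10^6 mm³.
d_o = 138.2 mm.

d_o = 138 mm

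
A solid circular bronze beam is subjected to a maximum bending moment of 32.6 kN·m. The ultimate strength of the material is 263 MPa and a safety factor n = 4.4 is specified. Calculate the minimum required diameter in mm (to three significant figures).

σ_allow = 263/4.4 = 59.77 MPa.
For a solid circular section σ = 32M/(πd³), so d³ = 32M/(π σ_allow) = 32×3.2600×10^7/(π×59.77) = 5.555×10^6 mm³.
d = 177.1 mm.

d = 177 mm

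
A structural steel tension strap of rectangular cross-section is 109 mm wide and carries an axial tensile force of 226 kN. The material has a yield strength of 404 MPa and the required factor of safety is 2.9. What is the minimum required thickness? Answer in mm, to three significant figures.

t = 14.9 mm

σ_allow = 404/2.9 = 139.3 MPa.
Required area A = F/σ_allow = 226000/139.3 = 1622 mm².
t = A/w = 1622/109 = 14.88 mm.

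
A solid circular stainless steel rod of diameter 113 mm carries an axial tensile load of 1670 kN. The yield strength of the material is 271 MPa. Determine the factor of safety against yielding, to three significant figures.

n = 1.63

A = πd²/4 = 10030 mm².
σ = F/A = 1670000/10030 = 166.5 MPa.
n = 271/166.5 = 1.627.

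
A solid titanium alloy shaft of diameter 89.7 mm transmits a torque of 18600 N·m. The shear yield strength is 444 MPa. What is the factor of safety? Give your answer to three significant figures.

τ = 16T/(πd³) = 16×1.8600×10^7/(π×89.7³) = 131.3 MPa.
n = τ_limit/τ = 444/131.3 = 3.383.

n = 3.38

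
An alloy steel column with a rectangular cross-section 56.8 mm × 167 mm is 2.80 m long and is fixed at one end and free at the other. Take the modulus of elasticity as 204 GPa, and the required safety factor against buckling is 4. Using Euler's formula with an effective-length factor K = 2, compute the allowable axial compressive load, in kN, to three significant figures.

P_allow = 40.9 kN

Buckling occurs about the weak axis: I_min = h·b³/12 = 167×56.8³/12 = 2.550×10^6 mm⁴ (b = 56.8 mm is the smaller dimension).
Effective length L_e = KL = 2×2.80 m = 5600 mm.
Euler critical load P_cr = π²EI/L_e² = π²×204000×2.550×10^6/5600² = 163700 N.
P_allow = P_cr/n = 163700/4 = 40930 N.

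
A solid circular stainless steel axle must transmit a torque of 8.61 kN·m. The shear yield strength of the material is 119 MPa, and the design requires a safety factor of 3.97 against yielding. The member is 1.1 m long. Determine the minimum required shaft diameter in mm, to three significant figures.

d = 114 mm

Allowable shear stress τ_allow = 119/3.97 = 29.97 MPa.
For a solid shaft τ = 16T/(πd³), so d³ = 16T/(π τ_allow) = 16×8610000/(π×29.97) = 1.463×10^6 mm³.
d = (1.463×10^6)^(1/3) = 113.5 mm.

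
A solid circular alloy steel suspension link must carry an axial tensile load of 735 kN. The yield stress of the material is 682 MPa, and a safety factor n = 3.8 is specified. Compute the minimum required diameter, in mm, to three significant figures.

d = 72.2 mm

Allowable stress σ_allow = 682/3.8 = 179.5 MPa.
Required area A = F/σ_allow = 735000/179.5 = 4095 mm².
A = πd²/4 → d = √(4A/π) = 72.21 mm.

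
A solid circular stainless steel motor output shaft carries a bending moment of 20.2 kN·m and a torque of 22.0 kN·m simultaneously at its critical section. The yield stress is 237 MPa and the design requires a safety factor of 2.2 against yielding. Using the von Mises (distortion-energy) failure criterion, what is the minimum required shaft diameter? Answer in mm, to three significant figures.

σ_allow = σ_y/n = 237/2.2 = 107.7 MPa.
For a solid shaft σ_b = 32M/(πd³) and τ = 16T/(πd³), so the von Mises stress is σ' = (16/πd³)·√(4M²+3T²).
√(4M²+3T²) = √(4×(2.020×10^7)² + 3×(2.200×10^7)²) = 5.554×10^7 N·mm.
d³ = 16×5.554×10^7/(π×107.7) = 2.626×10^6 mm³.
d = 138.0 mm.

d = 138 mm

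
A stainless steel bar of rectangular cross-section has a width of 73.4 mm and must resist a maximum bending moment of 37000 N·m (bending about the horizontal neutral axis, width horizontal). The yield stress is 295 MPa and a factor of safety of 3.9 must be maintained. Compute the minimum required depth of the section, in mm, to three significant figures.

σ_allow = 295/3.9 = 75.64 MPa.
For a rectangular section σ = 6M/(bh²), so h² = 6M/(b σ_allow) = 6×3.7000×10^7/(73.4×75.64) = 39990 mm².
h = 200.0 mm.

h = 200 mm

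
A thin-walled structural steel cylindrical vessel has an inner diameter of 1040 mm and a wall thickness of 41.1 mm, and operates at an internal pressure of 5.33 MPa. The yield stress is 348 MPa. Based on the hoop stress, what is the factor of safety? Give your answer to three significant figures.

n = 5.16

σ_h = pD/(2t) = 5.33×1040/(2×41.1) = 67.44 MPa.
n = 348/67.44 = 5.160.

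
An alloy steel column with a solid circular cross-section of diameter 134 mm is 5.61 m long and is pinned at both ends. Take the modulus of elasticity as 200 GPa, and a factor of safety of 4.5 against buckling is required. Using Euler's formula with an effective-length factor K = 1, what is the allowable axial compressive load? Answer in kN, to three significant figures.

P_allow = 221 kN

I = πd⁴/64 = π×134⁴/64 = 1.583×10^7 mm⁴.
Effective length L_e = KL = 1×5.61 m = 5610 mm.
Euler critical load P_cr = π²EI/L_e² = π²×200000×1.583×10^7/5610² = 992600 N.
P_allow = P_cr/n = 992600/4.5 = 220600 N.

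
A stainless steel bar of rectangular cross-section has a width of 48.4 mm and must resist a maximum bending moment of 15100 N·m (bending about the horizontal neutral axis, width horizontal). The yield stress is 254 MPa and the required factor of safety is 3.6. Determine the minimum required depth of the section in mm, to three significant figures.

h = 163 mm

σ_allow = 254/3.6 = 70.56 MPa.
For a rectangular section σ = 6M/(bh²), so h² = 6M/(b σ_allow) = 6×1.5100×10^7/(48.4×70.56) = 26530 mm².
h = 162.9 mm.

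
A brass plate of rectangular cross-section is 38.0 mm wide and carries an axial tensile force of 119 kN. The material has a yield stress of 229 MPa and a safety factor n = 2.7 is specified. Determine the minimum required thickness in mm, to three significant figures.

t = 36.9 mm

σ_allow = 229/2.7 = 84.81 MPa.
Required area A = F/σ_allow = 119000/84.81 = 1403 mm².
t = A/w = 1403/38.0 = 36.92 mm.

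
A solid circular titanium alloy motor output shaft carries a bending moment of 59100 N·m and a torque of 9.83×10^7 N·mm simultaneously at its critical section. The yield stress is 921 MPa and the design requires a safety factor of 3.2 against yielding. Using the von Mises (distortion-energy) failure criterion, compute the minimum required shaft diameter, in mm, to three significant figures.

σ_allow = σ_y/n = 921/3.2 = 287.8 MPa.
For a solid shaft σ_b = 32M/(πd³) and τ = 16T/(πd³), so the von Mises stress is σ' = (16/πd³)·√(4M²+3T²).
√(4M²+3T²) = √(4×(5.910×10^7)² + 3×(9.830×10^7)²) = 2.073×10^8 N·mm.
d³ = 16×2.073×10^8/(π×287.8) = 3.668×10^6 mm³.
d = 154.2 mm.

d = 154 mm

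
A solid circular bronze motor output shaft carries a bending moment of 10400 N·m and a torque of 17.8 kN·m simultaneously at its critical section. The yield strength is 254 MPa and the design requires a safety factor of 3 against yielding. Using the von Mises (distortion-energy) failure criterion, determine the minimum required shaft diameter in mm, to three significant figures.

σ_allow = σ_y/n = 254/3 = 84.67 MPa.
For a solid shaft σ_b = 32M/(πd³) and τ = 16T/(πd³), so the von Mises stress is σ' = (16/πd³)·√(4M²+3T²).
√(4M²+3T²) = √(4×(1.040×10^7)² + 3×(1.780×10^7)²) = 3.719×10^7 N·mm.
d³ = 16×3.719×10^7/(π×84.67) = 2.237×10^6 mm³.
d = 130.8 mm.

d = 131 mm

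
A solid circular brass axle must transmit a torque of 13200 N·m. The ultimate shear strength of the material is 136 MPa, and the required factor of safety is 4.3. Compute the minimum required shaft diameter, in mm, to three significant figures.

d = 129 mm

Allowable shear stress τ_allow = 136/4.3 = 31.63 MPa.
For a solid shaft τ = 16T/(πd³), so d³ = 16T/(π τ_allow) = 16×1.3200×10^7/(π×31.63) = 2.126×10^6 mm³.
d = (2.126×10^6)^(1/3) = 128.6 mm.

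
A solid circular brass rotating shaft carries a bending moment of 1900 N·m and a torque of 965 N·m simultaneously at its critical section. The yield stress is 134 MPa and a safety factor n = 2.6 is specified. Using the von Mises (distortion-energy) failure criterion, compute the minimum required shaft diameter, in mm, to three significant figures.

d = 74.3 mm

σ_allow = σ_y/n = 134/2.6 = 51.54 MPa.
For a solid shaft σ_b = 32M/(πd³) and τ = 16T/(πd³), so the von Mises stress is σ' = (16/πd³)·√(4M²+3T²).
√(4M²+3T²) = √(4×(1.900×10^6)² + 3×(965000)²) = 4.151×10^6 N·mm.
d³ = 16×4.151×10^6/(π×51.54) = 410200 mm³.
d = 74.30 mm.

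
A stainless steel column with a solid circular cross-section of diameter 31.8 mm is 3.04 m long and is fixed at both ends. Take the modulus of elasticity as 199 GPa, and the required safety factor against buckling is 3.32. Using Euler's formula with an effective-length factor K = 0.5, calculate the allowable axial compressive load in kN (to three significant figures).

I = πd⁴/64 = π×31.8⁴/64 = 50200 mm⁴.
Effective length L_e = KL = 0.5×3.04 m = 1520 mm.
Euler critical load P_cr = π²EI/L_e² = π²×199000×50200/1520² = 42670 N.
P_allow = P_cr/n = 42670/3.32 = 12850 N.

P_allow = 12.9 kN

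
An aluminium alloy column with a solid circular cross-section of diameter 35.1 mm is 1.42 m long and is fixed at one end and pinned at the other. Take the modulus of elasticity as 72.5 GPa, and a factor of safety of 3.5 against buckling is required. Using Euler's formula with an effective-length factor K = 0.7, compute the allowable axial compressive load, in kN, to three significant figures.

I = πd⁴/64 = π×35.1⁴/64 = 74510 mm⁴.
Effective length L_e = KL = 0.7×1.42 m = 994.0 mm.
Euler critical load P_cr = π²EI/L_e² = π²×72500×74510/994.0² = 53960 N.
P_allow = P_cr/n = 53960/3.5 = 15420 N.

P_allow = 15.4 kN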